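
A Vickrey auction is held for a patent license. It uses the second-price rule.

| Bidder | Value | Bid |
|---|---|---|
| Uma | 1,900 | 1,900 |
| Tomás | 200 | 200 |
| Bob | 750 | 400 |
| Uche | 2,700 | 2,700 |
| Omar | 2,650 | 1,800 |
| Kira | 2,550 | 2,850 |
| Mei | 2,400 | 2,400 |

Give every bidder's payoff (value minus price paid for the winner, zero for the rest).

Sorted high to low: Kira 2,850 > Uche 2,700 > Mei 2,400 > Uma 1,900 > Omar 1,800 > Bob 400 > Tomás 200.
Kira has the top bid and wins; the price is the second-highest bid, 2,700.
Kira's payoff = 2,550 − 2,700 = -150. All other bidders lose, so their payoff is 0.

Payoffs: Uma 0, Tomás 0, Bob 0, Uche 0, Omar 0, Kira -150, Mei 0.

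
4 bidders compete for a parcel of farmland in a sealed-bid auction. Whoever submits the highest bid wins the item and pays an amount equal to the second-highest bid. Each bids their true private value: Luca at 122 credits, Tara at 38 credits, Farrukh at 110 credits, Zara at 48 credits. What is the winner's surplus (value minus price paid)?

Ordered from highest: Luca 122 credits, then Farrukh 110 credits, then Zara 48 credits, then Tara 38 credits.
Luca wins with the top bid and pays the second-highest, 110 credits.
Surplus = 122 credits − 110 credits = 12 credits.

Surplus = 12 credits.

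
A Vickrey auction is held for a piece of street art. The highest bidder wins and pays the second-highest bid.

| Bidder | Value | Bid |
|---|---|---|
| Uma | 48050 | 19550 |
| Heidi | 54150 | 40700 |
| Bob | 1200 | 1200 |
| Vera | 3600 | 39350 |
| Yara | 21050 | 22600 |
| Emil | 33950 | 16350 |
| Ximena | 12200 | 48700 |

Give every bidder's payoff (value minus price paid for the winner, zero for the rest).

Ranking the bids: Ximena 48700, then Heidi 40700, then Vera 39350, then Yara 22600, then Uma 19550, then Emil 16350, then Bob 1200.
Ximena has the top bid and wins; the price is the second-highest bid, 40700.
Ximena's payoff = 12200 − 40700 = -28500. All other bidders lose, so their payoff is 0.

Uma 0, Heidi 0, Bob 0, Vera 0, Yara 0, Emil 0, Ximena -28500.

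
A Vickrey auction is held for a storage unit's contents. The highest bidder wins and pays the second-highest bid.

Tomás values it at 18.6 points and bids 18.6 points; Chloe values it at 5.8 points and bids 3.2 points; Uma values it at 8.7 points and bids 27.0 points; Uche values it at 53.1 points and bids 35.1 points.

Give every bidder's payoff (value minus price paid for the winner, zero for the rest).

Bids in descending order: Uche 35.1 points > Uma 27.0 points > Tomás 18.6 points > Chloe 3.2 points.
Uche has the top bid and wins; the price is the second-highest bid, 27.0 points.
Uche's payoff = 53.1 points − 27.0 points = 26.1 points. All other bidders lose, so their payoff is 0.

Payoffs: Tomás 0.0 points, Chloe 0.0 points, Uma 0.0 points, Uche 26.1 points.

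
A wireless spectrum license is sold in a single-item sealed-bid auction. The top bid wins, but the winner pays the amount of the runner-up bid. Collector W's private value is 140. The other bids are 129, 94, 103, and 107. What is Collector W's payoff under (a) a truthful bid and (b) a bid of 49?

The highest competing bid is 129.
Bidding truthfully at 140: Collector W has the top bid, wins, and pays the second-highest bid 129. Payoff = 140 − 129 = 11.
Bidding 49: the top bid is 129 (a rival), so Collector W loses. Payoff = 0.
This is the dominant-strategy logic: truthful bidding weakly beats any alternative.

(a) 11  (b) 0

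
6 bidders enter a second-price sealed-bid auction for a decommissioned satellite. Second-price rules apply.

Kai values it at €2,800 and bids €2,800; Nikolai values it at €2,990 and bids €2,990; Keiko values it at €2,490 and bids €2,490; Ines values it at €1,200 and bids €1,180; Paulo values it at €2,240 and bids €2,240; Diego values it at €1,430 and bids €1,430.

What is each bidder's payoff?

Bids in descending order: Nikolai €2,990; Kai €2,800; Keiko €2,490; Paulo €2,240; Diego €1,430; Ines €1,180.
Nikolai has the top bid and wins; the price is the second-highest bid, €2,800.
Nikolai's payoff = €2,990 − €2,800 = €190. All other bidders lose, so their payoff is 0.

Payoffs: Kai €0, Nikolai €190, Keiko €0, Ines €0, Paulo €0, Diego €0.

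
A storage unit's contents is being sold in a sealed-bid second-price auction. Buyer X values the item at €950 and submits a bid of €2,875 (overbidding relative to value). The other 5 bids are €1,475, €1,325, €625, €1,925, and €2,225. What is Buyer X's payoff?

-€1,275

Highest competing bid: €2,225.
Buyer X's bid €2,875 is the highest overall, so Buyer X wins and pays the second-highest bid, €2,225.
Payoff = value − price = €950 − €2,225 = -€1,275.
Overbidding won the item at a price above value — truthful bidding would have avoided this loss.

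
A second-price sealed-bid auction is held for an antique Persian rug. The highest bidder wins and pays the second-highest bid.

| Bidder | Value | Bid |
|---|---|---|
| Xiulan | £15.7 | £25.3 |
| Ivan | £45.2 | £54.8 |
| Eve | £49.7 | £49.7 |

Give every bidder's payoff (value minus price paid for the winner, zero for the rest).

Ordered from highest: Ivan £54.8 > Eve £49.7 > Xiulan £25.3.
Ivan has the top bid and wins; the price is the second-highest bid, £49.7.
Ivan's payoff = £45.2 − £49.7 = -£4.5. All other bidders lose, so their payoff is 0.

Payoffs: Xiulan £0.0, Ivan -£4.5, Eve £0.0.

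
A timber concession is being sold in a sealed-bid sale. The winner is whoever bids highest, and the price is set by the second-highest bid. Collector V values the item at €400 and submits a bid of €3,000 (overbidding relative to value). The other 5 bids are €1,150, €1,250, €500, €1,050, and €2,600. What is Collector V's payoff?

Payoff = -€2,200.

Highest competing bid: €2,600.
Collector V's bid €3,000 is the highest overall, so Collector V wins and pays the second-highest bid, €2,600.
Payoff = value − price = €400 − €2,600 = -€2,200.
Overbidding won the item at a price above value — truthful bidding would have avoided this loss.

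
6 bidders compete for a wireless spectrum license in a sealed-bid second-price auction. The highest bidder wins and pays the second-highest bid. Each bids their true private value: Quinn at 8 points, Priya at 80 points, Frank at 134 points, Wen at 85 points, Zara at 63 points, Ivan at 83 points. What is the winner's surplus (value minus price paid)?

Bids in descending order: Frank 134 points; Wen 85 points; Ivan 83 points; Priya 80 points; Zara 63 points; Quinn 8 points.
Frank wins with the top bid and pays the second-highest, 85 points.
Surplus = 134 points − 85 points = 49 points.

Winner's surplus: 49 points.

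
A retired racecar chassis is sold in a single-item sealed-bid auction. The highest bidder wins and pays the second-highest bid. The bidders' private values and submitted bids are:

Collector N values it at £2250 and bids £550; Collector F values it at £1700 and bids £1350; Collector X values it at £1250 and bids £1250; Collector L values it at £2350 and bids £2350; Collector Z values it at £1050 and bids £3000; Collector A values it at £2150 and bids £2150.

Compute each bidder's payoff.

Sorted high to low: Collector Z £3000, then Collector L £2350, then Collector A £2150, then Collector F £1350, then Collector X £1250, then Collector N £550.
Collector Z has the top bid and wins; the price is the second-highest bid, £2350.
Collector Z's payoff = £1050 − £2350 = -£1300. All other bidders lose, so their payoff is 0.

Payoffs: Collector N £0, Collector F £0, Collector X £0, Collector L £0, Collector Z -£1300, Collector A £0.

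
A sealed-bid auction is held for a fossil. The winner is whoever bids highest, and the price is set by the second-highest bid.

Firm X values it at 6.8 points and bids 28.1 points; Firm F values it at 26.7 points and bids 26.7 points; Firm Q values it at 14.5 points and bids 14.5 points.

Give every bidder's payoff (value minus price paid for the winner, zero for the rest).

Firm X -19.9 points, Firm F 0.0 points, Firm Q 0.0 points.

Sorted high to low: Firm X 28.1 points > Firm F 26.7 points > Firm Q 14.5 points.
Firm X has the top bid and wins; the price is the second-highest bid, 26.7 points.
Firm X's payoff = 6.8 points − 26.7 points = -19.9 points. All other bidders lose, so their payoff is 0.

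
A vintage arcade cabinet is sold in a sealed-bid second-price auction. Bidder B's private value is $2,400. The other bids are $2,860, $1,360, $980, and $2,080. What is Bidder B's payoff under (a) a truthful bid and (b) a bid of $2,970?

The highest competing bid is $2,860.
Bidding truthfully at $2,400: the top bid is $2,860 (a rival), so Bidder B loses. Payoff = $0.
Bidding $2,970: Bidder B has the top bid, wins, and pays the second-highest bid $2,860. Payoff = $2,400 − $2,860 = -$460.

(a) $0  (b) -$460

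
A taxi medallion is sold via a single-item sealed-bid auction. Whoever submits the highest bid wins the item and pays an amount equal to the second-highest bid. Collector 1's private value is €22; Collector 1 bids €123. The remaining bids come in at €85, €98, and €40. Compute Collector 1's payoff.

Payoff = -€76.

Highest competing bid: €98.
Collector 1's bid €123 is the highest overall, so Collector 1 wins and pays the second-highest bid, €98.
Payoff = value − price = €22 − €98 = -€76.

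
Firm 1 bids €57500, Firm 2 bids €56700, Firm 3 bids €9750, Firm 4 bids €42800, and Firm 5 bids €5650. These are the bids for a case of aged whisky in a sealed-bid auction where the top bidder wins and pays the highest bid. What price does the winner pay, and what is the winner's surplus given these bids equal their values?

The winner pays €57500 for a surplus of €0.

Sorted high to low: Firm 1 €57500, then Firm 2 €56700, then Firm 4 €42800, then Firm 3 €9750, then Firm 5 €5650.
Firm 1 is the highest bidder, so Firm 1 wins.
Under the first-price rule, the price is the highest bid: €57500.
Surplus = €57500 − €57500 = €0.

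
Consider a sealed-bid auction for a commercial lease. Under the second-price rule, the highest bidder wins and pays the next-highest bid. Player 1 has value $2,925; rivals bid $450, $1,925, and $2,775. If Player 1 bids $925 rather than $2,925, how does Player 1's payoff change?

The highest competing bid is $2,775.
Bidding truthfully at $2,925: Player 1 has the top bid, wins, and pays the second-highest bid $2,775. Payoff = $2,925 − $2,775 = $150.
Bidding $925: the top bid is $2,775 (a rival), so Player 1 loses. Payoff = $0.
Change = $0 − $150 = -$150.

Change in payoff: -$150.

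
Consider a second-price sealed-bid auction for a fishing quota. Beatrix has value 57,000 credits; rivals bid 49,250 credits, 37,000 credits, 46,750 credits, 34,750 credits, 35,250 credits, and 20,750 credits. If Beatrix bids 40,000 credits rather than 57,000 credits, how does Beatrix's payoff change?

The highest competing bid is 49,250 credits.
Bidding truthfully at 57,000 credits: Beatrix has the top bid, wins, and pays the second-highest bid 49,250 credits. Payoff = 57,000 credits − 49,250 credits = 7,750 credits.
Bidding 40,000 credits: the top bid is 49,250 credits (a rival), so Beatrix loses. Payoff = 0 credits.
Change = 0 credits − 7,750 credits = -7,750 credits.
This is the dominant-strategy logic: truthful bidding weakly beats any alternative.

-7,750 credits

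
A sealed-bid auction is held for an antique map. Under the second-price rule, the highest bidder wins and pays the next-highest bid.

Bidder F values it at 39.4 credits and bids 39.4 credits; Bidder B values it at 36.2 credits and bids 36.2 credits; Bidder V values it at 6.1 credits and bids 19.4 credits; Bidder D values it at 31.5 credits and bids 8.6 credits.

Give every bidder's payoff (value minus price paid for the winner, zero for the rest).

Ranking the bids: Bidder F 39.4 credits > Bidder B 36.2 credits > Bidder V 19.4 credits > Bidder D 8.6 credits.
Bidder F has the top bid and wins; the price is the second-highest bid, 36.2 credits.
Bidder F's payoff = 39.4 credits − 36.2 credits = 3.2 credits. All other bidders lose, so their payoff is 0.

Payoffs: Bidder F 3.2 credits, Bidder B 0.0 credits, Bidder V 0.0 credits, Bidder D 0.0 credits.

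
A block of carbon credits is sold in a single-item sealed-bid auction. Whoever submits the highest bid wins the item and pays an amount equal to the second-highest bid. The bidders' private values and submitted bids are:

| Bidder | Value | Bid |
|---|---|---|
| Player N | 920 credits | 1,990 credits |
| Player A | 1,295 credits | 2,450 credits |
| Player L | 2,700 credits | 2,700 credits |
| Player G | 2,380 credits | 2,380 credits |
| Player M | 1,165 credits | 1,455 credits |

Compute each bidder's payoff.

Player N 0 credits, Player A 0 credits, Player L 250 credits, Player G 0 credits, Player M 0 credits.

Ranking the bids: Player L 2,700 credits > Player A 2,450 credits > Player G 2,380 credits > Player N 1,990 credits > Player M 1,455 credits.
Player L has the top bid and wins; the price is the second-highest bid, 2,450 credits.
Player L's payoff = 2,700 credits − 2,450 credits = 250 credits. All other bidders lose, so their payoff is 0.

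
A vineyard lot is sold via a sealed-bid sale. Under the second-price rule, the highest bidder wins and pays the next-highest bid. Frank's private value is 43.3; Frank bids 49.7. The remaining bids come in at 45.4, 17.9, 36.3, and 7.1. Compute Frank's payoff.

Highest competing bid: 45.4.
Frank's bid 49.7 is the highest overall, so Frank wins and pays the second-highest bid, 45.4.
Payoff = value − price = 43.3 − 45.4 = -2.1.

Frank's payoff: -2.1.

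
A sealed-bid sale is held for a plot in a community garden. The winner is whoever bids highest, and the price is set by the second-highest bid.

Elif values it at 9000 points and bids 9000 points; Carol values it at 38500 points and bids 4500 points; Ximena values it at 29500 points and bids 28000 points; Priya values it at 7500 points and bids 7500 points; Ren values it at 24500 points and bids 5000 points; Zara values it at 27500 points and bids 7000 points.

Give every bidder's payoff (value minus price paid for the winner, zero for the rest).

Elif 0 points, Carol 0 points, Ximena 20500 points, Priya 0 points, Ren 0 points, Zara 0 points.

Bids in descending order: Ximena 28000 points, then Elif 9000 points, then Priya 7500 points, then Zara 7000 points, then Ren 5000 points, then Carol 4500 points.
Ximena has the top bid and wins; the price is the second-highest bid, 9000 points.
Ximena's payoff = 29500 points − 9000 points = 20500 points. All other bidders lose, so their payoff is 0.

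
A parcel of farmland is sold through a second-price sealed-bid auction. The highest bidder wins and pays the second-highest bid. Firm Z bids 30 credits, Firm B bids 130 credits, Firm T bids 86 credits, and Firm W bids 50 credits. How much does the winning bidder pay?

Ordered from highest: Firm B 130 credits, then Firm T 86 credits, then Firm W 50 credits, then Firm Z 30 credits.
Firm B has the highest bid, so Firm B wins.
The second-highest bid is 86 credits, so that is what Firm B pays.

Price paid: 86 credits.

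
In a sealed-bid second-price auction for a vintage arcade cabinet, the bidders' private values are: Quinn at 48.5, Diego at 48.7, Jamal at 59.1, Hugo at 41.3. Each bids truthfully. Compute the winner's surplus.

10.4

Bids in descending order: Jamal 59.1 > Diego 48.7 > Quinn 48.5 > Hugo 41.3.
Jamal wins with the top bid and pays the second-highest, 48.7.
Surplus = 59.1 − 48.7 = 10.4.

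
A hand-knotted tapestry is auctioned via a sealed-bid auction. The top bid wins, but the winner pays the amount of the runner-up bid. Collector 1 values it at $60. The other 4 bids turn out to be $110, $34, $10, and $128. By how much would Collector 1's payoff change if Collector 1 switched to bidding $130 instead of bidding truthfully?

-$68

The highest competing bid is $128.
Bidding truthfully at $60: the top bid is $128 (a rival), so Collector 1 loses. Payoff = $0.
Bidding $130: Collector 1 has the top bid, wins, and pays the second-highest bid $128. Payoff = $60 − $128 = -$68.
Change = -$68 − $0 = -$68.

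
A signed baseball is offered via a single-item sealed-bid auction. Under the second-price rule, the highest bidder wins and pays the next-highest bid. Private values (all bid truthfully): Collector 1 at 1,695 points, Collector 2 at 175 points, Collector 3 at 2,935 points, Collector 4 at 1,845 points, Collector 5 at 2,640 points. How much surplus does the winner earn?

Surplus = 295 points.

Bids in descending order: Collector 3 2,935 points, then Collector 5 2,640 points, then Collector 4 1,845 points, then Collector 1 1,695 points, then Collector 2 175 points.
Collector 3 wins with the top bid and pays the second-highest, 2,640 points.
Surplus = 2,935 points − 2,640 points = 295 points.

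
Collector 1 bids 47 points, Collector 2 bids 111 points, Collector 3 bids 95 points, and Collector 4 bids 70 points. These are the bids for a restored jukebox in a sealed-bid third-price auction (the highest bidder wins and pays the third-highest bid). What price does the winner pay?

Sorted high to low: Collector 2 111 points > Collector 3 95 points > Collector 4 70 points > Collector 1 47 points.
Collector 2 is the highest bidder, so Collector 2 wins.
Under the third-price rule, the price is the third-highest bid: 70 points.

The winner pays 70 points.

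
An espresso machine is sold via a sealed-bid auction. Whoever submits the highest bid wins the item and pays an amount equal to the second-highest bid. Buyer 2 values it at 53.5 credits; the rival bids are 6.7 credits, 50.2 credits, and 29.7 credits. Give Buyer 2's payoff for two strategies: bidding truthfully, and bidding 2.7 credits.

The highest competing bid is 50.2 credits.
Bidding truthfully at 53.5 credits: Buyer 2 has the top bid, wins, and pays the second-highest bid 50.2 credits. Payoff = 53.5 credits − 50.2 credits = 3.3 credits.
Bidding 2.7 credits: the top bid is 50.2 credits (a rival), so Buyer 2 loses. Payoff = 0.0 credits.

Truthful: 3.3 credits; alternative: 0.0 credits.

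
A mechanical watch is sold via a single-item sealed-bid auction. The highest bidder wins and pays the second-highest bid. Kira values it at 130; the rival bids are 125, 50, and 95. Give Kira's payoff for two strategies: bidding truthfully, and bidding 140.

(a) 5  (b) 5

The highest competing bid is 125.
Bidding truthfully at 130: Kira has the top bid, wins, and pays the second-highest bid 125. Payoff = 130 − 125 = 5.
Bidding 140: Kira has the top bid, wins, and pays the second-highest bid 125. Payoff = 130 − 125 = 5.
The bid only affects whether you win, not the price — here both bids land on the same side of the top rival bid, so the deviation is payoff-neutral.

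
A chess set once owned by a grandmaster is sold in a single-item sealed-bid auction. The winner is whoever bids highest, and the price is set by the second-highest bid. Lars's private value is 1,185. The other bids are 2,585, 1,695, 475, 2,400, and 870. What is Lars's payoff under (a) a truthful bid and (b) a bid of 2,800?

Truthful: 0; alternative: -1,400.

The highest competing bid is 2,585.
Bidding truthfully at 1,185: the top bid is 2,585 (a rival), so Lars loses. Payoff = 0.
Bidding 2,800: Lars has the top bid, wins, and pays the second-highest bid 2,585. Payoff = 1,185 − 2,585 = -1,400.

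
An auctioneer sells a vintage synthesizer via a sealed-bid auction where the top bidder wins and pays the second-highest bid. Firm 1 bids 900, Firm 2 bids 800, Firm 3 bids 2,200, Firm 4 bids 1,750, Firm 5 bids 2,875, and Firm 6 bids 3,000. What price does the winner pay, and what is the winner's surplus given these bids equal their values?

Sorted high to low: Firm 6 3,000 > Firm 5 2,875 > Firm 3 2,200 > Firm 4 1,750 > Firm 1 900 > Firm 2 800.
Firm 6 is the highest bidder, so Firm 6 wins.
Under the second-price rule, the price is the second-highest bid: 2,875.
Surplus = 3,000 − 2,875 = 125.

Price 2,875; surplus 125.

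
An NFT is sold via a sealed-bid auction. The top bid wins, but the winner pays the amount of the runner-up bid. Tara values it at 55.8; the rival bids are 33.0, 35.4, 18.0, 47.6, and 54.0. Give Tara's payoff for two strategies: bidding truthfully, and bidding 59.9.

Truthful: 1.8; alternative: 1.8.

The highest competing bid is 54.0.
Bidding truthfully at 55.8: Tara has the top bid, wins, and pays the second-highest bid 54.0. Payoff = 55.8 − 54.0 = 1.8.
Bidding 59.9: Tara has the top bid, wins, and pays the second-highest bid 54.0. Payoff = 55.8 − 54.0 = 1.8.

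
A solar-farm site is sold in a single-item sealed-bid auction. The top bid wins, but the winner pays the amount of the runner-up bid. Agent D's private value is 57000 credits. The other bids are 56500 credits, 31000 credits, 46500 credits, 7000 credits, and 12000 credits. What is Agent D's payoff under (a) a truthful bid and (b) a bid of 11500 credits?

(a) 500 credits  (b) 0 credits

The highest competing bid is 56500 credits.
Bidding truthfully at 57000 credits: Agent D has the top bid, wins, and pays the second-highest bid 56500 credits. Payoff = 57000 credits − 56500 credits = 500 credits.
Bidding 11500 credits: the top bid is 56500 credits (a rival), so Agent D loses. Payoff = 0 credits.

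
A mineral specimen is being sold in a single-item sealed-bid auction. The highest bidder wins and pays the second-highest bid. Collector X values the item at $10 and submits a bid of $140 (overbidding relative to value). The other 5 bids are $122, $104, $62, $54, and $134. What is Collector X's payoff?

Payoff = -$124.

Highest competing bid: $134.
Collector X's bid $140 is the highest overall, so Collector X wins and pays the second-highest bid, $134.
Payoff = value − price = $10 − $134 = -$124.
Overbidding won the item at a price above value — truthful bidding would have avoided this loss.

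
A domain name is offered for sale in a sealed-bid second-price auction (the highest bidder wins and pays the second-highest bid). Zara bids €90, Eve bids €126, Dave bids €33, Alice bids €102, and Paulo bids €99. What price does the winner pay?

The winner pays €102.

Ordered from highest: Eve €126; Alice €102; Paulo €99; Zara €90; Dave €33.
Eve is the highest bidder, so Eve wins.
Under the second-price rule, the price is the second-highest bid: €102.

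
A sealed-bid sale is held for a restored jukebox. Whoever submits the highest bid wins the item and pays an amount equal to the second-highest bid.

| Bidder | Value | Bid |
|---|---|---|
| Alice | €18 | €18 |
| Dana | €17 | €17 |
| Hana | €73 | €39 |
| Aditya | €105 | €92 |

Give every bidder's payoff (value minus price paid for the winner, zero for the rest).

Payoffs: Alice €0, Dana €0, Hana €0, Aditya €66.

Bids in descending order: Aditya €92 > Hana €39 > Alice €18 > Dana €17.
Aditya has the top bid and wins; the price is the second-highest bid, €39.
Aditya's payoff = €105 − €39 = €66. All other bidders lose, so their payoff is 0.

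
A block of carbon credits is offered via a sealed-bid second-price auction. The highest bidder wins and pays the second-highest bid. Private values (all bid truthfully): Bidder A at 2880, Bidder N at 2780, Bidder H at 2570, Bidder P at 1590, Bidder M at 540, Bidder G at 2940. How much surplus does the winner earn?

Surplus = 60.

Bids in descending order: Bidder G 2940; Bidder A 2880; Bidder N 2780; Bidder H 2570; Bidder P 1590; Bidder M 540.
Bidder G wins with the top bid and pays the second-highest, 2880.
Surplus = 2940 − 2880 = 60.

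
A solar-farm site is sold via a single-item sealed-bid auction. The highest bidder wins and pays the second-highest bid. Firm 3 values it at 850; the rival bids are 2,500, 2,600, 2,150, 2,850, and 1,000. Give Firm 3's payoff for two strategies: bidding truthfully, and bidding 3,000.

Truthful: 0; alternative: -2,000.

The highest competing bid is 2,850.
Bidding truthfully at 850: the top bid is 2,850 (a rival), so Firm 3 loses. Payoff = 0.
Bidding 3,000: Firm 3 has the top bid, wins, and pays the second-highest bid 2,850. Payoff = 850 − 2,850 = -2,000.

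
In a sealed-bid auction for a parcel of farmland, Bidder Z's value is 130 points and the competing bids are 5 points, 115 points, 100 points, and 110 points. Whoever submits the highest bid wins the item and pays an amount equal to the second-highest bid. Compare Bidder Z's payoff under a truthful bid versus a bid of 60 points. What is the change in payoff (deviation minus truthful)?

Payoff change: -15 points.

The highest competing bid is 115 points.
Bidding truthfully at 130 points: Bidder Z has the top bid, wins, and pays the second-highest bid 115 points. Payoff = 130 points − 115 points = 15 points.
Bidding 60 points: the top bid is 115 points (a rival), so Bidder Z loses. Payoff = 0 points.
Change = 0 points − 15 points = -15 points.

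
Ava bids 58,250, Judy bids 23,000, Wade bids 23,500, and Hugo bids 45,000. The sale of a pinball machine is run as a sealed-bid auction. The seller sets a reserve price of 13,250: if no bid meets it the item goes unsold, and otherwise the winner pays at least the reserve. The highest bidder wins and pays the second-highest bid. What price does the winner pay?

Sorted high to low: Ava 58,250 > Hugo 45,000 > Wade 23,500 > Judy 23,000.
Ava has the highest bid, so Ava wins.
The second-highest bid is 45,000, which exceeds the reserve, so that sets the price.

Price paid: 45,000.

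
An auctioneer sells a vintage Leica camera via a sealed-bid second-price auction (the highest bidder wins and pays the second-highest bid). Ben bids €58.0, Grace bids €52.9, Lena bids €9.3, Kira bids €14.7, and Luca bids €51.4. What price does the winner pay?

€52.9

Ordered from highest: Ben €58.0 > Grace €52.9 > Luca €51.4 > Kira €14.7 > Lena €9.3.
Ben is the highest bidder, so Ben wins.
Under the second-price rule, the price is the second-highest bid: €52.9.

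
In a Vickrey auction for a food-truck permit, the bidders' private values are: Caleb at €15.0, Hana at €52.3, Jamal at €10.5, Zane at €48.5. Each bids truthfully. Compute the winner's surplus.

Sorted high to low: Hana €52.3, then Zane €48.5, then Caleb €15.0, then Jamal €10.5.
Hana wins with the top bid and pays the second-highest, €48.5.
Surplus = €52.3 − €48.5 = €3.8.

Surplus = €3.8.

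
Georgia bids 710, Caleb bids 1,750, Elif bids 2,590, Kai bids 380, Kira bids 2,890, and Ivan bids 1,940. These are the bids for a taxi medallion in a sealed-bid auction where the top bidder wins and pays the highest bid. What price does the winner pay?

2,890

Bids in descending order: Kira 2,890, then Elif 2,590, then Ivan 1,940, then Caleb 1,750, then Georgia 710, then Kai 380.
Kira is the highest bidder, so Kira wins.
Under the first-price rule, the price is the highest bid: 2,890.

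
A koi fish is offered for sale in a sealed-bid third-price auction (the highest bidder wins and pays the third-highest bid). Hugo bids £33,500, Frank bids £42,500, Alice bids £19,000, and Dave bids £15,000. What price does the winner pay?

Bids in descending order: Frank £42,500; Hugo £33,500; Alice £19,000; Dave £15,000.
Frank is the highest bidder, so Frank wins.
Under the third-price rule, the price is the third-highest bid: £19,000.

£19,000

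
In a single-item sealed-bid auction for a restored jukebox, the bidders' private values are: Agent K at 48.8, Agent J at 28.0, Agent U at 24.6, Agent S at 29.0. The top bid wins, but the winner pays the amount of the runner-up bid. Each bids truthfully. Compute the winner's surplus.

Winner's surplus: 19.8.

Ranking the bids: Agent K 48.8 > Agent S 29.0 > Agent J 28.0 > Agent U 24.6.
Agent K wins with the top bid and pays the second-highest, 29.0.
Surplus = 48.8 − 29.0 = 19.8.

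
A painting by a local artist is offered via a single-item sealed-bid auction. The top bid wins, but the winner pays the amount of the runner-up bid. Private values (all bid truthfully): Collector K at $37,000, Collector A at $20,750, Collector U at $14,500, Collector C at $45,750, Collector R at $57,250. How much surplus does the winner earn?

Surplus = $11,500.

Bids in descending order: Collector R $57,250 > Collector C $45,750 > Collector K $37,000 > Collector A $20,750 > Collector U $14,500.
Collector R wins with the top bid and pays the second-highest, $45,750.
Surplus = $57,250 − $45,750 = $11,500.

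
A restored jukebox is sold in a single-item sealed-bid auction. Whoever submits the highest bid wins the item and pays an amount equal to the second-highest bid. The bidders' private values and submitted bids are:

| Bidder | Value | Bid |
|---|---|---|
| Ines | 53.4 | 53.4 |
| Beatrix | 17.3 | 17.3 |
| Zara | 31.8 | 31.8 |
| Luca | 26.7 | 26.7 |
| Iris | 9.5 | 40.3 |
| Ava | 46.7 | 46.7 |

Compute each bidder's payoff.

Ines 6.7, Beatrix 0.0, Zara 0.0, Luca 0.0, Iris 0.0, Ava 0.0.

Ordered from highest: Ines 53.4, then Ava 46.7, then Iris 40.3, then Zara 31.8, then Luca 26.7, then Beatrix 17.3.
Ines has the top bid and wins; the price is the second-highest bid, 46.7.
Ines's payoff = 53.4 − 46.7 = 6.7. All other bidders lose, so their payoff is 0.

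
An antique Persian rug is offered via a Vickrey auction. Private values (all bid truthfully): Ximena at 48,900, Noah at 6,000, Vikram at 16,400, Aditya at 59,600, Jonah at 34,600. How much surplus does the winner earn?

Ranking the bids: Aditya 59,600, then Ximena 48,900, then Jonah 34,600, then Vikram 16,400, then Noah 6,000.
Aditya wins with the top bid and pays the second-highest, 48,900.
Surplus = 59,600 − 48,900 = 10,700.

10,700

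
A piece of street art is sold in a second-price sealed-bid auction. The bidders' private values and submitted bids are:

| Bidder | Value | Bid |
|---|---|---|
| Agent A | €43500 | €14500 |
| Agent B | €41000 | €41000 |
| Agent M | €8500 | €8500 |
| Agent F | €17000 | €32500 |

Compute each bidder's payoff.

Ranking the bids: Agent B €41000 > Agent F €32500 > Agent A €14500 > Agent M €8500.
Agent B has the top bid and wins; the price is the second-highest bid, €32500.
Agent B's payoff = €41000 − €32500 = €8500. All other bidders lose, so their payoff is 0.

Payoffs: Agent A €0, Agent B €8500, Agent M €0, Agent F €0.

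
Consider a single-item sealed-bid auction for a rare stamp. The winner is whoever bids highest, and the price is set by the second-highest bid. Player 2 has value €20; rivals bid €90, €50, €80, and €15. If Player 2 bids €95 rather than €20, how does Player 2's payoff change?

Payoff change: -€70.

The highest competing bid is €90.
Bidding truthfully at €20: the top bid is €90 (a rival), so Player 2 loses. Payoff = €0.
Bidding €95: Player 2 has the top bid, wins, and pays the second-highest bid €90. Payoff = €20 − €90 = -€70.
Change = -€70 − €0 = -€70.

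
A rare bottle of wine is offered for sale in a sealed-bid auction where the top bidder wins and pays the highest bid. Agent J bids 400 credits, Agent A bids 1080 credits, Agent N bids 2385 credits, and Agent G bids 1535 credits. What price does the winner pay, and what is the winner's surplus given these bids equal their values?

Price 2385 credits; surplus 0 credits.

Bids in descending order: Agent N 2385 credits; Agent G 1535 credits; Agent A 1080 credits; Agent J 400 credits.
Agent N is the highest bidder, so Agent N wins.
Under the first-price rule, the price is the highest bid: 2385 credits.
Surplus = 2385 credits − 2385 credits = 0 credits.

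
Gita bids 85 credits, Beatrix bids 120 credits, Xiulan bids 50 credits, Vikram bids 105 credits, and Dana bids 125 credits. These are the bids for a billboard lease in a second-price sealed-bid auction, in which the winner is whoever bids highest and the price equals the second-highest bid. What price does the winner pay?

Sorted high to low: Dana 125 credits > Beatrix 120 credits > Vikram 105 credits > Gita 85 credits > Xiulan 50 credits.
Dana is the highest bidder, so Dana wins.
Under the second-price rule, the price is the second-highest bid: 120 credits.

Price paid: 120 credits.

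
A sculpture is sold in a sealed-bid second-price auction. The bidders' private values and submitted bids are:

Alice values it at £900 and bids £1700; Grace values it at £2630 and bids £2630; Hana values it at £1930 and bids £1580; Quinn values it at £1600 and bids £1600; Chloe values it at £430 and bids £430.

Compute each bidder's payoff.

Payoffs: Alice £0, Grace £930, Hana £0, Quinn £0, Chloe £0.

Sorted high to low: Grace £2630, then Alice £1700, then Quinn £1600, then Hana £1580, then Chloe £430.
Grace has the top bid and wins; the price is the second-highest bid, £1700.
Grace's payoff = £2630 − £1700 = £930. All other bidders lose, so their payoff is 0.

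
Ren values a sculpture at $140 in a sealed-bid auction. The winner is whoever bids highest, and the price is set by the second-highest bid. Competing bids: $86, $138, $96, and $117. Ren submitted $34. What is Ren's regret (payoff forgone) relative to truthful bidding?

Payoff forgone: $2.

The highest competing bid is $138.
Bidding truthfully at $140: Ren has the top bid, wins, and pays the second-highest bid $138. Payoff = $140 − $138 = $2.
Bidding $34: the top bid is $138 (a rival), so Ren loses. Payoff = $0.
Regret = truthful payoff − actual payoff = $2 − $0 = $2.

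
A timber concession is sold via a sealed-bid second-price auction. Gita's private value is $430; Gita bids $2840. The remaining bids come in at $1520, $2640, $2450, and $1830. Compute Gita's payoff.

Highest competing bid: $2640.
Gita's bid $2840 is the highest overall, so Gita wins and pays the second-highest bid, $2640.
Payoff = value − price = $430 − $2640 = -$2210.
Overbidding won the item at a price above value — truthful bidding would have avoided this loss.

-$2210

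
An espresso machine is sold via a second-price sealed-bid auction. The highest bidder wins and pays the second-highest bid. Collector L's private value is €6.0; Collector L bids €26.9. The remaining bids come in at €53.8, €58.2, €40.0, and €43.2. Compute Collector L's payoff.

Highest competing bid: €58.2.
Collector L's bid €26.9 is not the highest, so Collector L loses, pays nothing, and earns zero payoff.

Payoff = €0.0.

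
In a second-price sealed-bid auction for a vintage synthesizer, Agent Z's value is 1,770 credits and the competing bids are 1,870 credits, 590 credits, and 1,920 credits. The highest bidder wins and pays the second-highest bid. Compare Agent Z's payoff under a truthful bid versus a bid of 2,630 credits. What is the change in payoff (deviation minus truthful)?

Payoff change: -150 credits.

The highest competing bid is 1,920 credits.
Bidding truthfully at 1,770 credits: the top bid is 1,920 credits (a rival), so Agent Z loses. Payoff = 0 credits.
Bidding 2,630 credits: Agent Z has the top bid, wins, and pays the second-highest bid 1,920 credits. Payoff = 1,770 credits − 1,920 credits = -150 credits.
Change = -150 credits − 0 credits = -150 credits.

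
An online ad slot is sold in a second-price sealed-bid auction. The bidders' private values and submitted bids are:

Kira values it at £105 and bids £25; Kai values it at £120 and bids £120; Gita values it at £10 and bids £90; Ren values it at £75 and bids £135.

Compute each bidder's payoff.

Ranking the bids: Ren £135 > Kai £120 > Gita £90 > Kira £25.
Ren has the top bid and wins; the price is the second-highest bid, £120.
Ren's payoff = £75 − £120 = -£45. All other bidders lose, so their payoff is 0.

Payoffs: Kira £0, Kai £0, Gita £0, Ren -£45.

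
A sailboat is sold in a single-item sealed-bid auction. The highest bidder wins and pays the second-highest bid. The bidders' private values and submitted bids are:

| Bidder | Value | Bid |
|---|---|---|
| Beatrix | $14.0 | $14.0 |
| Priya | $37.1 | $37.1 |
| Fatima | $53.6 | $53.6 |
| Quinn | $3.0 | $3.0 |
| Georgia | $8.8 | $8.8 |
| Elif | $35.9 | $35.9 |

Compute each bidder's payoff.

Bids in descending order: Fatima $53.6; Priya $37.1; Elif $35.9; Beatrix $14.0; Georgia $8.8; Quinn $3.0.
Fatima has the top bid and wins; the price is the second-highest bid, $37.1.
Fatima's payoff = $53.6 − $37.1 = $16.5. All other bidders lose, so their payoff is 0.

Payoffs: Beatrix $0.0, Priya $0.0, Fatima $16.5, Quinn $0.0, Georgia $0.0, Elif $0.0.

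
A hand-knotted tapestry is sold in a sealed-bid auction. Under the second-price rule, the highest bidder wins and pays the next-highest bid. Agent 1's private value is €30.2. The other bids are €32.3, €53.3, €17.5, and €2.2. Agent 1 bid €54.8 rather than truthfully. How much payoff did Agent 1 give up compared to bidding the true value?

€23.1

The highest competing bid is €53.3.
Bidding truthfully at €30.2: the top bid is €53.3 (a rival), so Agent 1 loses. Payoff = €0.0.
Bidding €54.8: Agent 1 has the top bid, wins, and pays the second-highest bid €53.3. Payoff = €30.2 − €53.3 = -€23.1.
Regret = truthful payoff − actual payoff = €0.0 − -€23.1 = €23.1.
Deviating from a truthful bid can only lose payoff in a second-price auction — never gain.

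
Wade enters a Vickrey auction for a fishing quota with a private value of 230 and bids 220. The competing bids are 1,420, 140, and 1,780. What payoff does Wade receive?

Highest competing bid: 1,780.
Wade's bid 220 is not the highest, so Wade loses, pays nothing, and earns zero payoff.

0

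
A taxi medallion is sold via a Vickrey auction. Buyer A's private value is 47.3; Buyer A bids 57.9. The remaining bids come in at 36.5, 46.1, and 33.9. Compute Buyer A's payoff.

Payoff = 1.2.

Highest competing bid: 46.1.
Buyer A's bid 57.9 is the highest overall, so Buyer A wins and pays the second-highest bid, 46.1.
Payoff = value − price = 47.3 − 46.1 = 1.2.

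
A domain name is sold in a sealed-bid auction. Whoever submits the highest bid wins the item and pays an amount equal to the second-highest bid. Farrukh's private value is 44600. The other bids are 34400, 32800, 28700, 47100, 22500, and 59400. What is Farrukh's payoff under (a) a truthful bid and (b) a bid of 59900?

Truthful: 0; alternative: -14800.

The highest competing bid is 59400.
Bidding truthfully at 44600: the top bid is 59400 (a rival), so Farrukh loses. Payoff = 0.
Bidding 59900: Farrukh has the top bid, wins, and pays the second-highest bid 59400. Payoff = 44600 − 59400 = -14800.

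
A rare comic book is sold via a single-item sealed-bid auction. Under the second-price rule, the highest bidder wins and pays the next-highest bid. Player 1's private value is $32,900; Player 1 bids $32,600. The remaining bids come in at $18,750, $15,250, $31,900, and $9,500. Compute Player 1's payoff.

Highest competing bid: $31,900.
Player 1's bid $32,600 is the highest overall, so Player 1 wins and pays the second-highest bid, $31,900.
Payoff = value − price = $32,900 − $31,900 = $1,000.

The bidder's payoff: $1,000.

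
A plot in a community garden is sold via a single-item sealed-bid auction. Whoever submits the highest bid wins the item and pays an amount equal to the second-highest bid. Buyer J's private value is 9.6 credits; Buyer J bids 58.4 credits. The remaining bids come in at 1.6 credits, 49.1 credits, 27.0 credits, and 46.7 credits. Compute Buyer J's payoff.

Highest competing bid: 49.1 credits.
Buyer J's bid 58.4 credits is the highest overall, so Buyer J wins and pays the second-highest bid, 49.1 credits.
Payoff = value − price = 9.6 credits − 49.1 credits = -39.5 credits.

Buyer J's payoff: -39.5 credits.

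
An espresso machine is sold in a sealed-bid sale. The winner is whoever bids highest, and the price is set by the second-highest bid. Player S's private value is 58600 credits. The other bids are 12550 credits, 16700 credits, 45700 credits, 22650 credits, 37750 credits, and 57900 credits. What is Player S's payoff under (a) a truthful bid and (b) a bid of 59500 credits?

Truthful: 700 credits; alternative: 700 credits.

The highest competing bid is 57900 credits.
Bidding truthfully at 58600 credits: Player S has the top bid, wins, and pays the second-highest bid 57900 credits. Payoff = 58600 credits − 57900 credits = 700 credits.
Bidding 59500 credits: Player S has the top bid, wins, and pays the second-highest bid 57900 credits. Payoff = 58600 credits − 57900 credits = 700 credits.
The bid only affects whether you win, not the price — here both bids land on the same side of the top rival bid, so the deviation is payoff-neutral.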